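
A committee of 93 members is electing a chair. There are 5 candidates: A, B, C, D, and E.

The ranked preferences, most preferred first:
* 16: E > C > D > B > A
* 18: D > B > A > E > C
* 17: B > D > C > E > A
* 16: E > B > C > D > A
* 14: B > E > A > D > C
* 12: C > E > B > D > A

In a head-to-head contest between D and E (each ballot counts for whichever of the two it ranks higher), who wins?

E

D is ranked above E on 35 ballots; E above D on 58.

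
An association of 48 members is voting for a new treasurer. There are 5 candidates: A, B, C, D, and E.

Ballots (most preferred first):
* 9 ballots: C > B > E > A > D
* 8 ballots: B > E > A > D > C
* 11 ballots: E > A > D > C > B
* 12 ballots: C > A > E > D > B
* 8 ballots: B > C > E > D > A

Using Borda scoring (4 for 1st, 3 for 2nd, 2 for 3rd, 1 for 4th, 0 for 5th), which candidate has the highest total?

E

A: 9×1 + 8×2 + 11×3 + 12×3 + 8×0 = 94
B: 9×3 + 8×4 + 11×0 + 12×0 + 8×4 = 91
C: 9×4 + 8×0 + 11×1 + 12×4 + 8×3 = 119
D: 9×0 + 8×1 + 11×2 + 12×1 + 8×1 = 50
E: 9×2 + 8×3 + 11×4 + 12×2 + 8×2 = 126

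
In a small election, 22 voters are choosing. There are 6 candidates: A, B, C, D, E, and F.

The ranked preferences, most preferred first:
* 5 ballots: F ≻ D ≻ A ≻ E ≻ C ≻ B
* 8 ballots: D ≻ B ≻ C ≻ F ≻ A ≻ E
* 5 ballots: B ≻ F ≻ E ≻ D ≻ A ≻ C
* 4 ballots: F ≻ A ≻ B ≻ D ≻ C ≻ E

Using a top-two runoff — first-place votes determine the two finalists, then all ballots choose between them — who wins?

F

Round 1 first-place votes: A 0, B 5, C 0, D 8, E 0, F 9. F and D advance.
Runoff: F is ranked above D on 14 ballots, D above F on 8.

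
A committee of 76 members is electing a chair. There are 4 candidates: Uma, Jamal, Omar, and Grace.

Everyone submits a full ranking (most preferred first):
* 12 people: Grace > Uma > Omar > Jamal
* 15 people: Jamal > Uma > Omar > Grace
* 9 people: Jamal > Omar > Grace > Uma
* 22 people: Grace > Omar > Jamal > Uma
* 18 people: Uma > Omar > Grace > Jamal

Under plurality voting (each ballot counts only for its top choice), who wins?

Grace

First-place votes: Uma 18, Jamal 24, Omar 0, Grace 34.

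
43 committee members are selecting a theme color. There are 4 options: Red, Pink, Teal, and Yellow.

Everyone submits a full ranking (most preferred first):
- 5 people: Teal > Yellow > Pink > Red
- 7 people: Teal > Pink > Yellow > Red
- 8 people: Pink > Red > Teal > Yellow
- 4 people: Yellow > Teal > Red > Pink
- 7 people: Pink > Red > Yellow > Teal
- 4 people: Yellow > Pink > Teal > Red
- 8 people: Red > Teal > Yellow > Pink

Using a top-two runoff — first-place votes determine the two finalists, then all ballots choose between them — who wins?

Teal

Round 1 first-place votes: Red 8, Pink 15, Teal 12, Yellow 8. Pink and Teal advance.
Runoff: Pink is ranked above Teal on 19 ballots, Teal above Pink on 24.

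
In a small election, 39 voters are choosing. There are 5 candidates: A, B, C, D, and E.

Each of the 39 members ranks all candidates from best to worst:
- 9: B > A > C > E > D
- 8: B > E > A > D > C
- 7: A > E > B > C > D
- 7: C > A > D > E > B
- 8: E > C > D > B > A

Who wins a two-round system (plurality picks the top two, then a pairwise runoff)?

E

Round 1 first-place votes: A 7, B 17, C 7, D 0, E 8. B and E advance.
Runoff: B is ranked above E on 17 ballots, E above B on 22.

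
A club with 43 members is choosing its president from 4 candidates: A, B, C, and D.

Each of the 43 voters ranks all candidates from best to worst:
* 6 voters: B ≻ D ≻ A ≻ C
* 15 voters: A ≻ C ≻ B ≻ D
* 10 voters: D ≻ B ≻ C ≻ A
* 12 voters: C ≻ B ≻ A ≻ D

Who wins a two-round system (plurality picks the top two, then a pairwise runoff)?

Round 1 first-place votes: A 15, B 6, C 12, D 10. A and C advance.
Runoff: A is ranked above C on 21 ballots, C above A on 22.

C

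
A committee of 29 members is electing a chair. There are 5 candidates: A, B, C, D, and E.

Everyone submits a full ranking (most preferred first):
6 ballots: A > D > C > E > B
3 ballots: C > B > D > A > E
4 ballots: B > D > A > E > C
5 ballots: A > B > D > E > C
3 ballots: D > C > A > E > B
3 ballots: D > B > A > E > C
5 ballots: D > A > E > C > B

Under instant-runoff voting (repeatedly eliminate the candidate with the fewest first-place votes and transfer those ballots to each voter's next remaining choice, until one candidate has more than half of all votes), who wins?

Round 1: A 11, B 4, C 3, D 11, E 0. E eliminated.
Round 2: A 11, B 4, C 3, D 11. C eliminated.
Round 3: A 11, B 7, D 11. B eliminated.
Round 4: A 11, D 18. D has a majority (≥15).

D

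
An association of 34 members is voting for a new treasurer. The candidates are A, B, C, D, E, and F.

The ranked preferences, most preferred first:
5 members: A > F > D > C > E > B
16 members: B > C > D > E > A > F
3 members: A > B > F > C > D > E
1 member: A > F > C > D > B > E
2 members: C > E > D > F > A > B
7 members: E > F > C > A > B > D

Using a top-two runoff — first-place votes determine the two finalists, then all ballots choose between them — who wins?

A

Round 1 first-place votes: A 9, B 16, C 2, D 0, E 7, F 0. B and A advance.
Runoff: B is ranked above A on 16 ballots, A above B on 18.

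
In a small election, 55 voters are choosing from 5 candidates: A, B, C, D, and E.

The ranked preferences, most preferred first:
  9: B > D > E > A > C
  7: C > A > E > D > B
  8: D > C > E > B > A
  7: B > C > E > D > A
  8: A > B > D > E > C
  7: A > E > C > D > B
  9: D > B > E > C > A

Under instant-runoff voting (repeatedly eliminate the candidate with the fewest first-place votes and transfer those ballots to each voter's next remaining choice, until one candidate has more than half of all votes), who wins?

D

Round 1: A 15, B 16, C 7, D 17, E 0. E eliminated.
Round 2: A 15, B 16, C 7, D 17. C eliminated.
Round 3: A 22, B 16, D 17. B eliminated.
Round 4: A 22, D 33. D has a majority (≥28).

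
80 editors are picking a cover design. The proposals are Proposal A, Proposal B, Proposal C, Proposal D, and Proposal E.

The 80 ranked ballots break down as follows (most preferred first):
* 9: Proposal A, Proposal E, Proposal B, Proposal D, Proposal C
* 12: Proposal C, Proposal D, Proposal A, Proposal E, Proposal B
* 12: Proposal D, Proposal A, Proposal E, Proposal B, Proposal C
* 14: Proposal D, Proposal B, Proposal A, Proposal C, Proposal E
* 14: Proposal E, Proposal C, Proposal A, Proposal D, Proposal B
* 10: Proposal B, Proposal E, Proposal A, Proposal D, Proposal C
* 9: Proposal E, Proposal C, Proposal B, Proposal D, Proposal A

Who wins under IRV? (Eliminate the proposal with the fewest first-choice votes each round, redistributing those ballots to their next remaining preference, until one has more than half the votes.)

Round 1: Proposal A 9, Proposal B 10, Proposal C 12, Proposal D 26, Proposal E 23. Proposal A eliminated.
Round 2: Proposal B 10, Proposal C 12, Proposal D 26, Proposal E 32. Proposal B eliminated.
Round 3: Proposal C 12, Proposal D 26, Proposal E 42. Proposal E has a majority (≥41).

Proposal E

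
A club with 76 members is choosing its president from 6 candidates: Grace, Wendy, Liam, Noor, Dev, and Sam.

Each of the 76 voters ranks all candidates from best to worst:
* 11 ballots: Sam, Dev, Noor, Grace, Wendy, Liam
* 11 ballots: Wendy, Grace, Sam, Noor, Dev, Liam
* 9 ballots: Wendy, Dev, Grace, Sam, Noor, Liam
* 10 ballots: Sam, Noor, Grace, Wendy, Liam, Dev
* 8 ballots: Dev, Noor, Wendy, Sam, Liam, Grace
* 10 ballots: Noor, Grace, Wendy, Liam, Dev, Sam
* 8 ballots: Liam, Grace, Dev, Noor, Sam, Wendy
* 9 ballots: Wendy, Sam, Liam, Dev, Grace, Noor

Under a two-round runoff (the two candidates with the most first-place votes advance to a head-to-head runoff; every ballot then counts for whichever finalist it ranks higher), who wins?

Wendy

Round 1 first-place votes: Grace 0, Wendy 29, Liam 8, Noor 10, Dev 8, Sam 21. Wendy and Sam advance.
Runoff: Wendy is ranked above Sam on 47 ballots, Sam above Wendy on 29.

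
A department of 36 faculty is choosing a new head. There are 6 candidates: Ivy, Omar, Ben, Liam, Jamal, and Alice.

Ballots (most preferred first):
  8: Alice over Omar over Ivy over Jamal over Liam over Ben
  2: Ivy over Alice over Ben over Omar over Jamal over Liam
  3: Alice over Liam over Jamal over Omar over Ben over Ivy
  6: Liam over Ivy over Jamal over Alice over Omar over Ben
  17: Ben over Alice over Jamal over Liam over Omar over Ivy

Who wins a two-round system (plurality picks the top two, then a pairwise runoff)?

Round 1 first-place votes: Ivy 2, Omar 0, Ben 17, Liam 6, Jamal 0, Alice 11. Ben and Alice advance.
Runoff: Ben is ranked above Alice on 17 ballots, Alice above Ben on 19.

Alice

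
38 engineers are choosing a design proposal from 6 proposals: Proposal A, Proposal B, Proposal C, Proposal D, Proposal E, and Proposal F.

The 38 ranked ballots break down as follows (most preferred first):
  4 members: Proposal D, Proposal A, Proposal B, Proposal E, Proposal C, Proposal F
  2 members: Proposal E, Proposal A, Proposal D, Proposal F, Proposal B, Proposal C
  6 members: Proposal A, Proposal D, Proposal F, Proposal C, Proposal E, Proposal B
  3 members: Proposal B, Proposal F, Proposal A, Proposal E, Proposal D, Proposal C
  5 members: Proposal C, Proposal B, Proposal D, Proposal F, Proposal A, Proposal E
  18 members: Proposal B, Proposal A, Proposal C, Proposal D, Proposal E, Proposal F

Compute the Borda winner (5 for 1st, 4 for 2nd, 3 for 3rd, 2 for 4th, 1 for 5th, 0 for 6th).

Proposal A

Proposal A: 4×4 + 2×4 + 6×5 + 3×3 + 5×1 + 18×4 = 140
Proposal B: 4×3 + 2×1 + 6×0 + 3×5 + 5×4 + 18×5 = 139
Proposal C: 4×1 + 2×0 + 6×2 + 3×0 + 5×5 + 18×3 = 95
Proposal D: 4×5 + 2×3 + 6×4 + 3×1 + 5×3 + 18×2 = 104
Proposal E: 4×2 + 2×5 + 6×1 + 3×2 + 5×0 + 18×1 = 48
Proposal F: 4×0 + 2×2 + 6×3 + 3×4 + 5×2 + 18×0 = 44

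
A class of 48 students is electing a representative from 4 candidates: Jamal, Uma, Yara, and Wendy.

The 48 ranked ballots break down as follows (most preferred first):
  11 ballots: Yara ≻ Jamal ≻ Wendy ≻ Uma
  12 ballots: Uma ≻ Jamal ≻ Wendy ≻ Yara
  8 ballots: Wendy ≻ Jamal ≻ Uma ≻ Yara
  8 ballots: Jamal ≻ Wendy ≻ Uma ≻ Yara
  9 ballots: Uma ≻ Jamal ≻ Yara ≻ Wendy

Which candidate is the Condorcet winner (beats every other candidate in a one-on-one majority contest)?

Jamal

Jamal vs Uma: 27–21
Jamal vs Yara: 37–11
Jamal vs Wendy: 40–8
Jamal beats every other candidate.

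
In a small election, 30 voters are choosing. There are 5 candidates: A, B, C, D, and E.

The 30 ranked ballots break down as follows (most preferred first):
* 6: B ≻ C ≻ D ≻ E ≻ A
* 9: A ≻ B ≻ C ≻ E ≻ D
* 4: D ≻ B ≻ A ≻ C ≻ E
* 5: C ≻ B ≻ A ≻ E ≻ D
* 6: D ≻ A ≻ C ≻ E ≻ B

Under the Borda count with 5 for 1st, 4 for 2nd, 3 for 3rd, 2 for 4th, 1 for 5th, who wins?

A: 6×1 + 9×5 + 4×3 + 5×3 + 6×4 = 102
B: 6×5 + 9×4 + 4×4 + 5×4 + 6×1 = 108
C: 6×4 + 9×3 + 4×2 + 5×5 + 6×3 = 102
D: 6×3 + 9×1 + 4×5 + 5×1 + 6×5 = 82
E: 6×2 + 9×2 + 4×1 + 5×2 + 6×2 = 56

B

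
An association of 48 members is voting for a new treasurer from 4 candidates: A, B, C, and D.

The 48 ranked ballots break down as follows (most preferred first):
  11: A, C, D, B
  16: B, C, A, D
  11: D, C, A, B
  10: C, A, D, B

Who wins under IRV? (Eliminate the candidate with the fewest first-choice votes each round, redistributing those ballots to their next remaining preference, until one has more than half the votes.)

Round 1: A 11, B 16, C 10, D 11. C eliminated.
Round 2: A 21, B 16, D 11. D eliminated.
Round 3: A 32, B 16. A has a majority (≥25).

A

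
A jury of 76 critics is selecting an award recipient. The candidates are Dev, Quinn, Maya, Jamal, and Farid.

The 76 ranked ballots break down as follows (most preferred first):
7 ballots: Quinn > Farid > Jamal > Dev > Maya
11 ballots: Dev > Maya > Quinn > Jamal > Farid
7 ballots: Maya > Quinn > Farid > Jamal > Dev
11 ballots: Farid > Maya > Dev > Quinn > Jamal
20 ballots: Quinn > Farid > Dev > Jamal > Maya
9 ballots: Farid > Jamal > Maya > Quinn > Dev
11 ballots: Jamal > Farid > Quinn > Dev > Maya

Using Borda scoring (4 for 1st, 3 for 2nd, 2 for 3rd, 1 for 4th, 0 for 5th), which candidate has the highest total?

Farid

Dev: 7×1 + 11×4 + 7×0 + 11×2 + 20×2 + 9×0 + 11×1 = 124
Quinn: 7×4 + 11×2 + 7×3 + 11×1 + 20×4 + 9×1 + 11×2 = 193
Maya: 7×0 + 11×3 + 7×4 + 11×3 + 20×0 + 9×2 + 11×0 = 112
Jamal: 7×2 + 11×1 + 7×1 + 11×0 + 20×1 + 9×3 + 11×4 = 123
Farid: 7×3 + 11×0 + 7×2 + 11×4 + 20×3 + 9×4 + 11×3 = 208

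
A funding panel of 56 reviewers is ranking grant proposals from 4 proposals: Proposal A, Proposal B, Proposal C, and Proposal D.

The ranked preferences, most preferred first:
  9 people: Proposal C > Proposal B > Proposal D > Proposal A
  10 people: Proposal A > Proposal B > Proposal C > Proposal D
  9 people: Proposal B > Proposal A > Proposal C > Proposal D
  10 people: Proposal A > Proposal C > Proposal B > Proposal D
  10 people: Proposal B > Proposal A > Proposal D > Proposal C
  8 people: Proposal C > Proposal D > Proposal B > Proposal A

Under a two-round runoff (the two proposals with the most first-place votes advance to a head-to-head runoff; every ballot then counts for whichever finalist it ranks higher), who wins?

Proposal B

Round 1 first-place votes: Proposal A 20, Proposal B 19, Proposal C 17, Proposal D 0. Proposal A and Proposal B advance.
Runoff: Proposal A is ranked above Proposal B on 20 ballots, Proposal B above Proposal A on 36.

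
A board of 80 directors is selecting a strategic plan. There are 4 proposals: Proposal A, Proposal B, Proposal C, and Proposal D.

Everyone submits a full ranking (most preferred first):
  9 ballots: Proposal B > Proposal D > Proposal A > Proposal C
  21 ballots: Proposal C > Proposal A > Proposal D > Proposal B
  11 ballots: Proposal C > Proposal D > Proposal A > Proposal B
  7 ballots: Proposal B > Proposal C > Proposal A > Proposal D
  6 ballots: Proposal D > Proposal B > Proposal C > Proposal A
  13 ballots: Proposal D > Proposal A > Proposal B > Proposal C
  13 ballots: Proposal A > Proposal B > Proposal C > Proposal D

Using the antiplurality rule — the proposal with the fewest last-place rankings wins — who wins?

Last-place votes: Proposal A 6, Proposal B 32, Proposal C 22, Proposal D 20.

Proposal A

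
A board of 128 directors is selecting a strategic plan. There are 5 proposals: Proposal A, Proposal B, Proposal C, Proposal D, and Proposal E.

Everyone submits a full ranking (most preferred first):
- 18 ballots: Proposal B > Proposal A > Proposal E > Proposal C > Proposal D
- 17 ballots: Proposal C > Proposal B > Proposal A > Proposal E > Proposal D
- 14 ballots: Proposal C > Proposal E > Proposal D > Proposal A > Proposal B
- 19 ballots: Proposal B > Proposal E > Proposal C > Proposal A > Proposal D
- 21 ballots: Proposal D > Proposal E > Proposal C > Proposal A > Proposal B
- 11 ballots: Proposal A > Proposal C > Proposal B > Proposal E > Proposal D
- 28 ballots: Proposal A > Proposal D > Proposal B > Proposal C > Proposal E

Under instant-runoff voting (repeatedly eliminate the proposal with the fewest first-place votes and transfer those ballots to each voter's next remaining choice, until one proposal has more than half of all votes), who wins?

Proposal C

Round 1: Proposal A 39, Proposal B 37, Proposal C 31, Proposal D 21, Proposal E 0. Proposal E eliminated.
Round 2: Proposal A 39, Proposal B 37, Proposal C 31, Proposal D 21. Proposal D eliminated.
Round 3: Proposal A 39, Proposal B 37, Proposal C 52. Proposal B eliminated.
Round 4: Proposal A 57, Proposal C 71. Proposal C has a majority (≥65).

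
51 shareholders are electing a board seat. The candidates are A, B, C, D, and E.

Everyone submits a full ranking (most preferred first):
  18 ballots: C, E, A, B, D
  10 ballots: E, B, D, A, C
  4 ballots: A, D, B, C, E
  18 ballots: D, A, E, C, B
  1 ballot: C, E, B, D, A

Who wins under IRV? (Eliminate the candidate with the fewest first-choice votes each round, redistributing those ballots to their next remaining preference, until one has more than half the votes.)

Round 1: A 4, B 0, C 19, D 18, E 10. B eliminated.
Round 2: A 4, C 19, D 18, E 10. A eliminated.
Round 3: C 19, D 22, E 10. E eliminated.
Round 4: C 19, D 32. D has a majority (≥26).

D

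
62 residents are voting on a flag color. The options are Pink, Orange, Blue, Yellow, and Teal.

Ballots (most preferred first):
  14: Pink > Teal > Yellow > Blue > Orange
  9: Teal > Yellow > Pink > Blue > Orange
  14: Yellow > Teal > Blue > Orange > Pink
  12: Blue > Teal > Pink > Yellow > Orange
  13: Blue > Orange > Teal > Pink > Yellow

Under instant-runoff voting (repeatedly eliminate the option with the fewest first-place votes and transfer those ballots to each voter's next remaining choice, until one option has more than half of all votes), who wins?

Round 1: Pink 14, Orange 0, Blue 25, Yellow 14, Teal 9. Orange eliminated.
Round 2: Pink 14, Blue 25, Yellow 14, Teal 9. Teal eliminated.
Round 3: Pink 14, Blue 25, Yellow 23. Pink eliminated.
Round 4: Blue 25, Yellow 37. Yellow has a majority (≥32).

Yellow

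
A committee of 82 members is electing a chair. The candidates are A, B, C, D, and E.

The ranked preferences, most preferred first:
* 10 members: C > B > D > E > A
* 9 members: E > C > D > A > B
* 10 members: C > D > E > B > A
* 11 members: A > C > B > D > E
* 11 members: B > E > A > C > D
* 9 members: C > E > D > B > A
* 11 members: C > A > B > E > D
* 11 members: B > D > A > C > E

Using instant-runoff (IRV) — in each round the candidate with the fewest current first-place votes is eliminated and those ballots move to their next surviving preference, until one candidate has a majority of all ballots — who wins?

Round 1: A 11, B 22, C 40, D 0, E 9. D eliminated.
Round 2: A 11, B 22, C 40, E 9. E eliminated.
Round 3: A 11, B 22, C 49. C has a majority (≥42).

C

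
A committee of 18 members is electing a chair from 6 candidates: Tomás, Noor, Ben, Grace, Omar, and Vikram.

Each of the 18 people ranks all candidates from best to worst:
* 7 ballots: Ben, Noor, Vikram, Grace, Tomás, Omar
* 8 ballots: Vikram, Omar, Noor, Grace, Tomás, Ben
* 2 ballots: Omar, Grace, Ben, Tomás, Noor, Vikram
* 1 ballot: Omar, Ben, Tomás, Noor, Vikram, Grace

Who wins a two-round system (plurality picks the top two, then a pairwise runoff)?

Ben

Round 1 first-place votes: Tomás 0, Noor 0, Ben 7, Grace 0, Omar 3, Vikram 8. Vikram and Ben advance.
Runoff: Vikram is ranked above Ben on 8 ballots, Ben above Vikram on 10.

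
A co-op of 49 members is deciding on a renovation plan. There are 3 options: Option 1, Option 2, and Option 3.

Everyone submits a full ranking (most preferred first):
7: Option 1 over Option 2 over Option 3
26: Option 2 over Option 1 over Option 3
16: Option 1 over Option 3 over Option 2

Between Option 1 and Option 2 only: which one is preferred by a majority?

Option 1 is ranked above Option 2 on 23 ballots; Option 2 above Option 1 on 26.

Option 2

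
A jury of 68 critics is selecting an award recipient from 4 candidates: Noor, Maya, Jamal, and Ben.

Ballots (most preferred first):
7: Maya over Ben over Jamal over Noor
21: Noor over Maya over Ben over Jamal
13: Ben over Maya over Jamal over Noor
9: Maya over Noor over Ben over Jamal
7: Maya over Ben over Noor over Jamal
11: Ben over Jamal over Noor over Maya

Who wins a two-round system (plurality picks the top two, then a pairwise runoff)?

Round 1 first-place votes: Noor 21, Maya 23, Jamal 0, Ben 24. Ben and Maya advance.
Runoff: Ben is ranked above Maya on 24 ballots, Maya above Ben on 44.

Maya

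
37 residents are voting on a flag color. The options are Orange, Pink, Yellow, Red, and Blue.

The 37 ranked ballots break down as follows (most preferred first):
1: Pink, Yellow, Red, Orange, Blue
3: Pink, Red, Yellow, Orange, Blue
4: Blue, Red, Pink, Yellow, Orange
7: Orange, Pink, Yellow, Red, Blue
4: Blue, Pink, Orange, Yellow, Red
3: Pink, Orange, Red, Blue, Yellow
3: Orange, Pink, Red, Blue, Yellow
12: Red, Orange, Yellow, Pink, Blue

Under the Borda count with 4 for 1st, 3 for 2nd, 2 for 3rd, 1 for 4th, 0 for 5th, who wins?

Orange: 1×1 + 3×1 + 4×0 + 7×4 + 4×2 + 3×3 + 3×4 + 12×3 = 97
Pink: 1×4 + 3×4 + 4×2 + 7×3 + 4×3 + 3×4 + 3×3 + 12×1 = 90
Yellow: 1×3 + 3×2 + 4×1 + 7×2 + 4×1 + 3×0 + 3×0 + 12×2 = 55
Red: 1×2 + 3×3 + 4×3 + 7×1 + 4×0 + 3×2 + 3×2 + 12×4 = 90
Blue: 1×0 + 3×0 + 4×4 + 7×0 + 4×4 + 3×1 + 3×1 + 12×0 = 38

Orange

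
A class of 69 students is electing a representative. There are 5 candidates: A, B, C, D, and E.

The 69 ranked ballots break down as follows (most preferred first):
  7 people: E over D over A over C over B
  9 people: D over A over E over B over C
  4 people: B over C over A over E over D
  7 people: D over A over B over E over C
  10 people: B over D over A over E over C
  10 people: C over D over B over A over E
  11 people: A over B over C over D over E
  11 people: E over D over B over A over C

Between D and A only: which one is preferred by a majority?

D

D is ranked above A on 54 ballots; A above D on 15.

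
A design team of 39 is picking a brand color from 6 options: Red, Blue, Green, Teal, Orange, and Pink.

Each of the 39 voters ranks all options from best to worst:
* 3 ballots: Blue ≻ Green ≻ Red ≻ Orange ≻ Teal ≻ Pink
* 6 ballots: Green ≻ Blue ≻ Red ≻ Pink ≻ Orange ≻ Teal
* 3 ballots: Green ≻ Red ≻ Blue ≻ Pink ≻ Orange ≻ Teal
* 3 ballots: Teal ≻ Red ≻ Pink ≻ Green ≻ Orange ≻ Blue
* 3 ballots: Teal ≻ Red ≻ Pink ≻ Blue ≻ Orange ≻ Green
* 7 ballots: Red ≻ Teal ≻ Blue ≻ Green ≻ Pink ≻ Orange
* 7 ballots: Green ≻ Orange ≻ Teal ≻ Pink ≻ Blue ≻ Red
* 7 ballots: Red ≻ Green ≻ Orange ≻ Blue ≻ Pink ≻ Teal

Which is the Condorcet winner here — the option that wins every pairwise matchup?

Red

Red vs Blue: 23–16
Red vs Green: 20–19
Red vs Teal: 26–13
Red vs Orange: 32–7
Red vs Pink: 32–7
Red beats every other option.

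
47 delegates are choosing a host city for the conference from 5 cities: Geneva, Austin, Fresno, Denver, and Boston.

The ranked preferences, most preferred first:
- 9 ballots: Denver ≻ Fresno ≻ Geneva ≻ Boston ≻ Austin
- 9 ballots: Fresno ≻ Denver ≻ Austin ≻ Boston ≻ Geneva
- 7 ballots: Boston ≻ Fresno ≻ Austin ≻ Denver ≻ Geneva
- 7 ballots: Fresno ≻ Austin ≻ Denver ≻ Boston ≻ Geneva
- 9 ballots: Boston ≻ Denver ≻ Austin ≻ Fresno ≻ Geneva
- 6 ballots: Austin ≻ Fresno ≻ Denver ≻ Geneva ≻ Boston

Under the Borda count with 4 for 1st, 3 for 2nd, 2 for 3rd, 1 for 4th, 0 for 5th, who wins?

Geneva: 9×2 + 9×0 + 7×0 + 7×0 + 9×0 + 6×1 = 24
Austin: 9×0 + 9×2 + 7×2 + 7×3 + 9×2 + 6×4 = 95
Fresno: 9×3 + 9×4 + 7×3 + 7×4 + 9×1 + 6×3 = 139
Denver: 9×4 + 9×3 + 7×1 + 7×2 + 9×3 + 6×2 = 123
Boston: 9×1 + 9×1 + 7×4 + 7×1 + 9×4 + 6×0 = 89

Fresno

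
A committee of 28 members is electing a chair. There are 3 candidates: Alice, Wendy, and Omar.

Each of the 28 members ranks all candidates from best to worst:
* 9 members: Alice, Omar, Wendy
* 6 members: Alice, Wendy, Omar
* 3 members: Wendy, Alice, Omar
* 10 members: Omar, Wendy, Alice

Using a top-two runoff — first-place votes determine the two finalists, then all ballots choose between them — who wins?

Alice

Round 1 first-place votes: Alice 15, Wendy 3, Omar 10. Alice and Omar advance.
Runoff: Alice is ranked above Omar on 18 ballots, Omar above Alice on 10.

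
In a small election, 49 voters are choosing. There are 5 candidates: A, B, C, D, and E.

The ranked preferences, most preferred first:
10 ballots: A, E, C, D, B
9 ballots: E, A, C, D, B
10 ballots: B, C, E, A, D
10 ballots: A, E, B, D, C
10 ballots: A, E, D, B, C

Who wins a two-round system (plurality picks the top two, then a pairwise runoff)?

A

Round 1 first-place votes: A 30, B 10, C 0, D 0, E 9. A and B advance.
Runoff: A is ranked above B on 39 ballots, B above A on 10.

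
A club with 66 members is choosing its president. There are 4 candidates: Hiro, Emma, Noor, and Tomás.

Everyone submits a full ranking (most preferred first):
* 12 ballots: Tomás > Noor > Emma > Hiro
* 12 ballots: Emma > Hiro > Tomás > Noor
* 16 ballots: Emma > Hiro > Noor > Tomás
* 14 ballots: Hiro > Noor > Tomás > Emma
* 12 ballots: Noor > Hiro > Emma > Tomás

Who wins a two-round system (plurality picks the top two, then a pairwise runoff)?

Emma

Round 1 first-place votes: Hiro 14, Emma 28, Noor 12, Tomás 12. Emma and Hiro advance.
Runoff: Emma is ranked above Hiro on 40 ballots, Hiro above Emma on 26.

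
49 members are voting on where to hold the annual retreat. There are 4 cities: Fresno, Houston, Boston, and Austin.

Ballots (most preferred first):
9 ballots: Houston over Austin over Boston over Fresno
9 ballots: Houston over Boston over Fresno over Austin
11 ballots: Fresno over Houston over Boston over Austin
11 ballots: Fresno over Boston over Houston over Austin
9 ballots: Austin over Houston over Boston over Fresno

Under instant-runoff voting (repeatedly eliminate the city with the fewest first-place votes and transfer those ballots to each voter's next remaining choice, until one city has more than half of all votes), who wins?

Houston

Round 1: Fresno 22, Houston 18, Boston 0, Austin 9. Boston eliminated.
Round 2: Fresno 22, Houston 18, Austin 9. Austin eliminated.
Round 3: Fresno 22, Houston 27. Houston has a majority (≥25).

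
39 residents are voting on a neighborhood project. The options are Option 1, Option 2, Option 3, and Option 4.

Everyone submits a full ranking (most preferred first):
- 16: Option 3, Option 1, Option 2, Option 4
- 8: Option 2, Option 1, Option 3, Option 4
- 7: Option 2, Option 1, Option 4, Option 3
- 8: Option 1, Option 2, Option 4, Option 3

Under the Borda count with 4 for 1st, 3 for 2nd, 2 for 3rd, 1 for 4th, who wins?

Option 1

Option 1: 16×3 + 8×3 + 7×3 + 8×4 = 125
Option 2: 16×2 + 8×4 + 7×4 + 8×3 = 116
Option 3: 16×4 + 8×2 + 7×1 + 8×1 = 95
Option 4: 16×1 + 8×1 + 7×2 + 8×2 = 54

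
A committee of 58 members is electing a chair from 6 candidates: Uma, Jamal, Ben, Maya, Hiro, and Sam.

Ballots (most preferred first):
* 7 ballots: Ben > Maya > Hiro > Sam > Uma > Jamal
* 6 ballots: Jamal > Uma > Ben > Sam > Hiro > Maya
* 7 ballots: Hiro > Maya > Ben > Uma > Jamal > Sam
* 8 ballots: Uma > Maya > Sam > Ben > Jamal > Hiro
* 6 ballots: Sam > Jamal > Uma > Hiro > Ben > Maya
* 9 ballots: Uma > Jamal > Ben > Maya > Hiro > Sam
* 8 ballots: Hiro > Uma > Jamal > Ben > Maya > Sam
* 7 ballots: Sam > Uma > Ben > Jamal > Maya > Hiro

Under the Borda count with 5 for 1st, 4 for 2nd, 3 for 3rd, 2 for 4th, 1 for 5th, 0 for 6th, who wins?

Uma

Uma: 7×1 + 6×4 + 7×2 + 8×5 + 6×3 + 9×5 + 8×4 + 7×4 = 208
Jamal: 7×0 + 6×5 + 7×1 + 8×1 + 6×4 + 9×4 + 8×3 + 7×2 = 143
Ben: 7×5 + 6×3 + 7×3 + 8×2 + 6×1 + 9×3 + 8×2 + 7×3 = 160
Maya: 7×4 + 6×0 + 7×4 + 8×4 + 6×0 + 9×2 + 8×1 + 7×1 = 121
Hiro: 7×3 + 6×1 + 7×5 + 8×0 + 6×2 + 9×1 + 8×5 + 7×0 = 123
Sam: 7×2 + 6×2 + 7×0 + 8×3 + 6×5 + 9×0 + 8×0 + 7×5 = 115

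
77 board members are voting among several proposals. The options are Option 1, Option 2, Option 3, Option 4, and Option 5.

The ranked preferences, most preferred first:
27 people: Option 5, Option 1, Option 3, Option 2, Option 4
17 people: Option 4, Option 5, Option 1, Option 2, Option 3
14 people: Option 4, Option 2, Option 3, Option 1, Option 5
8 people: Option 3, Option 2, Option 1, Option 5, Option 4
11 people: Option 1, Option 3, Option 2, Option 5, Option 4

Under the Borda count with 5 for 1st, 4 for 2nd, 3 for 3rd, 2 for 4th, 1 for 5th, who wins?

Option 1

Option 1: 27×4 + 17×3 + 14×2 + 8×3 + 11×5 = 266
Option 2: 27×2 + 17×2 + 14×4 + 8×4 + 11×3 = 209
Option 3: 27×3 + 17×1 + 14×3 + 8×5 + 11×4 = 224
Option 4: 27×1 + 17×5 + 14×5 + 8×1 + 11×1 = 201
Option 5: 27×5 + 17×4 + 14×1 + 8×2 + 11×2 = 255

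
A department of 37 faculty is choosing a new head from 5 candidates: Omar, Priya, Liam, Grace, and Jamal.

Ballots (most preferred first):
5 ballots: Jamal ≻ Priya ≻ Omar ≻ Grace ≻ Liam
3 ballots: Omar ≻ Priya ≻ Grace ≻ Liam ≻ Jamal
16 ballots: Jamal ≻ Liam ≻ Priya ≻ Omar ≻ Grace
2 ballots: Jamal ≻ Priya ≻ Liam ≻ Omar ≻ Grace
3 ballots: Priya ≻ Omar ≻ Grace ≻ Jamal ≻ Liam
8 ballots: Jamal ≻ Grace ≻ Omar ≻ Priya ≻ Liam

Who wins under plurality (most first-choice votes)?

First-place votes: Omar 3, Priya 3, Liam 0, Grace 0, Jamal 31.

Jamal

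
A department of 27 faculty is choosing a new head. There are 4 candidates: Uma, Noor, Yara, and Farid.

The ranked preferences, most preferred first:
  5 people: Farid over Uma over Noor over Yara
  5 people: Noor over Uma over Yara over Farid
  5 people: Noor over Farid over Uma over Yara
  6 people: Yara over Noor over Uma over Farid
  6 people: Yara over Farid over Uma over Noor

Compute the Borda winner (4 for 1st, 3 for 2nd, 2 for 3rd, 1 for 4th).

Uma: 5×3 + 5×3 + 5×2 + 6×2 + 6×2 = 64
Noor: 5×2 + 5×4 + 5×4 + 6×3 + 6×1 = 74
Yara: 5×1 + 5×2 + 5×1 + 6×4 + 6×4 = 68
Farid: 5×4 + 5×1 + 5×3 + 6×1 + 6×3 = 64

Noor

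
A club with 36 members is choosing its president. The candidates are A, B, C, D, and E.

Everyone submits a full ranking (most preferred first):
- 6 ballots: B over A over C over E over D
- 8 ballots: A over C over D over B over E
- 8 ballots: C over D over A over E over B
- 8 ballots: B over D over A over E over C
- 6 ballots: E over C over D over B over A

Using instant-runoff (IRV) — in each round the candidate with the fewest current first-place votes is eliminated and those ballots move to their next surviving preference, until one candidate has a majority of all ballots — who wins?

Round 1: A 8, B 14, C 8, D 0, E 6. D eliminated.
Round 2: A 8, B 14, C 8, E 6. E eliminated.
Round 3: A 8, B 14, C 14. A eliminated.
Round 4: B 14, C 22. C has a majority (≥19).

C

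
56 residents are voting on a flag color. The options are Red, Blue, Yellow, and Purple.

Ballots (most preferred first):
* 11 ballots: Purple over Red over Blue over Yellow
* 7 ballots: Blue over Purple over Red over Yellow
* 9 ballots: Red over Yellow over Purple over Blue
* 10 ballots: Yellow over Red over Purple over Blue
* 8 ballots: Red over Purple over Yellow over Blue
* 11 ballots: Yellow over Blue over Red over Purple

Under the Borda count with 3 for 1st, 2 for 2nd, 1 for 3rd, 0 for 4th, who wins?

Red: 11×2 + 7×1 + 9×3 + 10×2 + 8×3 + 11×1 = 111
Blue: 11×1 + 7×3 + 9×0 + 10×0 + 8×0 + 11×2 = 54
Yellow: 11×0 + 7×0 + 9×2 + 10×3 + 8×1 + 11×3 = 89
Purple: 11×3 + 7×2 + 9×1 + 10×1 + 8×2 + 11×0 = 82

Red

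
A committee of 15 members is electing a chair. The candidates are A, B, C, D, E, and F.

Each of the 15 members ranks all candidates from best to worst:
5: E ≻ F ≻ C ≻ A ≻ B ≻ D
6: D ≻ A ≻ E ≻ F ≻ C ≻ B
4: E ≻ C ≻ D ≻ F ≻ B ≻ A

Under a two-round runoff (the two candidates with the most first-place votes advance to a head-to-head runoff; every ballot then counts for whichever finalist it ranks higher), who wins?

Round 1 first-place votes: A 0, B 0, C 0, D 6, E 9, F 0. E and D advance.
Runoff: E is ranked above D on 9 ballots, D above E on 6.

E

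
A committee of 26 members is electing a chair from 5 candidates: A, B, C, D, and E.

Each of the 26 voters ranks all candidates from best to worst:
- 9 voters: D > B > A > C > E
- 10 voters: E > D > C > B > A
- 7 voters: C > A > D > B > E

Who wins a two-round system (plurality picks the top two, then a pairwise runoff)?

Round 1 first-place votes: A 0, B 0, C 7, D 9, E 10. E and D advance.
Runoff: E is ranked above D on 10 ballots, D above E on 16.

D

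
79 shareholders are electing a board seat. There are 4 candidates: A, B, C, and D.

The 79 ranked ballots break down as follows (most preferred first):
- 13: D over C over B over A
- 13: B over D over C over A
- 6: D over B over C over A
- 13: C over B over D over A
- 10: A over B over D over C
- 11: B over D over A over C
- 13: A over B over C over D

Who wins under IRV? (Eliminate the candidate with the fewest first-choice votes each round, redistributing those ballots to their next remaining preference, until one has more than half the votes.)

Round 1: A 23, B 24, C 13, D 19. C eliminated.
Round 2: A 23, B 37, D 19. D eliminated.
Round 3: A 23, B 56. B has a majority (≥40).

B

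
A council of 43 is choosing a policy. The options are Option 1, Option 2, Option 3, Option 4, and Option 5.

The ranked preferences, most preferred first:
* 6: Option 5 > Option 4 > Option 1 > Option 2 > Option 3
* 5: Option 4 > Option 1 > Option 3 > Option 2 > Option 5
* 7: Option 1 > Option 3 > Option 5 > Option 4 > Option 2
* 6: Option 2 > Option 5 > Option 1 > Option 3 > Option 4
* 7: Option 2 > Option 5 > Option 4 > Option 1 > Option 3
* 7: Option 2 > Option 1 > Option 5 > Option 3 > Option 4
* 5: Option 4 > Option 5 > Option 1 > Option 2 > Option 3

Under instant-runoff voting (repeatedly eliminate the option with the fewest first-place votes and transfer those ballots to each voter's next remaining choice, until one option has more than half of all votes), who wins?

Option 4

Round 1: Option 1 7, Option 2 20, Option 3 0, Option 4 10, Option 5 6. Option 3 eliminated.
Round 2: Option 1 7, Option 2 20, Option 4 10, Option 5 6. Option 5 eliminated.
Round 3: Option 1 7, Option 2 20, Option 4 16. Option 1 eliminated.
Round 4: Option 2 20, Option 4 23. Option 4 has a majority (≥22).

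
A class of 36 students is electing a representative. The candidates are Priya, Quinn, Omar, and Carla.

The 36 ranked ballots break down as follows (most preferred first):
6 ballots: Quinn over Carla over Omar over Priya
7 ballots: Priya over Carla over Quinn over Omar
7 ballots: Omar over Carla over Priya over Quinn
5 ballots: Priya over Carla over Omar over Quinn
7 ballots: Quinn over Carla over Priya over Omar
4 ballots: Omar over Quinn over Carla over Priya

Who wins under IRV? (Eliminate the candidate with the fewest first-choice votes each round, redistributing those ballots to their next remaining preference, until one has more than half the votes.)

Round 1: Priya 12, Quinn 13, Omar 11, Carla 0. Carla eliminated.
Round 2: Priya 12, Quinn 13, Omar 11. Omar eliminated.
Round 3: Priya 19, Quinn 17. Priya has a majority (≥19).

Priya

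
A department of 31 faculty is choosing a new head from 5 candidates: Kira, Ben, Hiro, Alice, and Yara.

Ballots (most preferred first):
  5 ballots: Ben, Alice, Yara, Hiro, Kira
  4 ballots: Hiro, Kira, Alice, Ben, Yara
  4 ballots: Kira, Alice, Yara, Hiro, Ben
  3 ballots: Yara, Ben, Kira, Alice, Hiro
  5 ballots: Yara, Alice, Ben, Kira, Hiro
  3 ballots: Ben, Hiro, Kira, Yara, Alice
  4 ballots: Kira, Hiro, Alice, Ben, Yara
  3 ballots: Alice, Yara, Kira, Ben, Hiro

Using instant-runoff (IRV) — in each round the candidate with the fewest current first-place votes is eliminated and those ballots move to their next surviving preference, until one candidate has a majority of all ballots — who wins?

Yara

Round 1: Kira 8, Ben 8, Hiro 4, Alice 3, Yara 8. Alice eliminated.
Round 2: Kira 8, Ben 8, Hiro 4, Yara 11. Hiro eliminated.
Round 3: Kira 12, Ben 8, Yara 11. Ben eliminated.
Round 4: Kira 15, Yara 16. Yara has a majority (≥16).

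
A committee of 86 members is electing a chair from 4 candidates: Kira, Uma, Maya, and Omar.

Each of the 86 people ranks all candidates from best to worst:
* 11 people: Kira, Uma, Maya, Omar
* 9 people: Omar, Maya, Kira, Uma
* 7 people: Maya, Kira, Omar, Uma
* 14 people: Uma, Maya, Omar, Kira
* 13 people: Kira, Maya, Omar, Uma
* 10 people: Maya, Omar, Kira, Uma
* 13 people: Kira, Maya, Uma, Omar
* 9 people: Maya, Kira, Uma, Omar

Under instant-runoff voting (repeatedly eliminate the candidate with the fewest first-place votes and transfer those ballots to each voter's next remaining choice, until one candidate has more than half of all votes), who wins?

Round 1: Kira 37, Uma 14, Maya 26, Omar 9. Omar eliminated.
Round 2: Kira 37, Uma 14, Maya 35. Uma eliminated.
Round 3: Kira 37, Maya 49. Maya has a majority (≥44).

Maya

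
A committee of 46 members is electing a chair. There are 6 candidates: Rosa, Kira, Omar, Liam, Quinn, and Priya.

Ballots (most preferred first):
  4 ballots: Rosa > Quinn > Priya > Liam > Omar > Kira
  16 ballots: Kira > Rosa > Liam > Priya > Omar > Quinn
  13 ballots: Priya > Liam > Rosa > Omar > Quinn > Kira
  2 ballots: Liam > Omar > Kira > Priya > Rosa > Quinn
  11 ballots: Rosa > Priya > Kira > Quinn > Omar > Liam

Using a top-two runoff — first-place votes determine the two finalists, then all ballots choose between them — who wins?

Round 1 first-place votes: Rosa 15, Kira 16, Omar 0, Liam 2, Quinn 0, Priya 13. Kira and Rosa advance.
Runoff: Kira is ranked above Rosa on 18 ballots, Rosa above Kira on 28.

Rosa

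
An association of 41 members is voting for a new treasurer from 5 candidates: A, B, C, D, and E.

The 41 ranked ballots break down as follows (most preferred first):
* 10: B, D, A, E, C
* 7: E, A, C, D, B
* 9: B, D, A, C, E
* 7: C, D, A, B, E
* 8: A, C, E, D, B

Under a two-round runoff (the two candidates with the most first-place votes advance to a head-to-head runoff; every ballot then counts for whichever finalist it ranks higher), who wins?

A

Round 1 first-place votes: A 8, B 19, C 7, D 0, E 7. B and A advance.
Runoff: B is ranked above A on 19 ballots, A above B on 22.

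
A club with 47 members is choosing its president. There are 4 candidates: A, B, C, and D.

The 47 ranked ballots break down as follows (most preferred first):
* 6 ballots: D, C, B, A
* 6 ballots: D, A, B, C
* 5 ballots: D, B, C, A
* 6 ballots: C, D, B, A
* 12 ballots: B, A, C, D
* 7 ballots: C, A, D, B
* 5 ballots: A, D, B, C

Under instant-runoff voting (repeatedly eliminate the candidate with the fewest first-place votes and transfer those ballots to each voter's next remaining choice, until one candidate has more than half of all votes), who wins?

Round 1: A 5, B 12, C 13, D 17. A eliminated.
Round 2: B 12, C 13, D 22. B eliminated.
Round 3: C 25, D 22. C has a majority (≥24).

C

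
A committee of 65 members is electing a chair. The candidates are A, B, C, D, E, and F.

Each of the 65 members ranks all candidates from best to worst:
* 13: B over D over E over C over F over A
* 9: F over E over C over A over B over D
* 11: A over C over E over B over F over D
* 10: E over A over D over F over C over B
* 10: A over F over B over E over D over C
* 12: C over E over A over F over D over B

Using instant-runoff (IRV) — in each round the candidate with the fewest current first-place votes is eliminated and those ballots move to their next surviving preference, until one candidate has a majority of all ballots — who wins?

E

Round 1: A 21, B 13, C 12, D 0, E 10, F 9. D eliminated.
Round 2: A 21, B 13, C 12, E 10, F 9. F eliminated.
Round 3: A 21, B 13, C 12, E 19. C eliminated.
Round 4: A 21, B 13, E 31. B eliminated.
Round 5: A 21, E 44. E has a majority (≥33).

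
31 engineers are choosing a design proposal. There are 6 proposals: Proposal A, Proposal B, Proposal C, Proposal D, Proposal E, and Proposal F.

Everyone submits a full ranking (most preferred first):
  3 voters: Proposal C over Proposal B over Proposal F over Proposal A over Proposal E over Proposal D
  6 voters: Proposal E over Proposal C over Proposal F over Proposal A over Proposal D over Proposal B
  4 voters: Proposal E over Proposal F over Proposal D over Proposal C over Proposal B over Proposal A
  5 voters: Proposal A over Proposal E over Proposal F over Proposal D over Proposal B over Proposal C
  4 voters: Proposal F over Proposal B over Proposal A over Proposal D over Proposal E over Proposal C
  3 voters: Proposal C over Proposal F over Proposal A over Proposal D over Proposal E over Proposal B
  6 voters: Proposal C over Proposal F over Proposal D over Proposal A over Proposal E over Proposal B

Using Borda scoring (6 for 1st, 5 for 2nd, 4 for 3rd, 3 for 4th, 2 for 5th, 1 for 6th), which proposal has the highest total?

Proposal A: 3×3 + 6×3 + 4×1 + 5×6 + 4×4 + 3×4 + 6×3 = 107
Proposal B: 3×5 + 6×1 + 4×2 + 5×2 + 4×5 + 3×1 + 6×1 = 68
Proposal C: 3×6 + 6×5 + 4×3 + 5×1 + 4×1 + 3×6 + 6×6 = 123
Proposal D: 3×1 + 6×2 + 4×4 + 5×3 + 4×3 + 3×3 + 6×4 = 91
Proposal E: 3×2 + 6×6 + 4×6 + 5×5 + 4×2 + 3×2 + 6×2 = 117
Proposal F: 3×4 + 6×4 + 4×5 + 5×4 + 4×6 + 3×5 + 6×5 = 145

Proposal F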